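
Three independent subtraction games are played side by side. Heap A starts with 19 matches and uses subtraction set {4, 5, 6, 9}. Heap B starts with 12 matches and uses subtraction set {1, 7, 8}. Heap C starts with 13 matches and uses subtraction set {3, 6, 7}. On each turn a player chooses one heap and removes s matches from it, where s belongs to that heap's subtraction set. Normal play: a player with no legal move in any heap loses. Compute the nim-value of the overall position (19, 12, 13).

2

Heap A, S = {4, 5, 6, 9}:
G(0) = 0
G(1) = mex{} = 0
G(2) = mex{} = 0
G(3) = mex{} = 0
G(4) = mex{0} = 1
G(5) = mex{0,0} = 1
G(6) = mex{0,0,0} = 1
G(7) = mex{0,0,0} = 1
G(8) = mex{1,0,0} = 2
G(9) = mex{1,1,0,0} = 2
G(10) = mex{1,1,1,0} = 2
G(11) = mex{1,1,1,0} = 2
G(12) = mex{2,1,1,0} = 3
G(13) = mex{2,2,1,1} = 0
G(14) = mex{2,2,2,1} = 0
G(15) = mex{2,2,2,1} = 0
G(16) = mex{3,2,2,1} = 0
G(17) = mex{0,3,2,2} = 1
G(18) = mex{0,0,3,2} = 1
G(19) = mex{0,0,0,2} = 1
G_A(19) = 1.
Heap B, S = {1, 7, 8}:
n :  0  1  2  3  4  5  6  7  8  9 10 11 12
G :  0  1  0  1  0  1  0  1  2  3  2  3  2
G_B(12) = 2.
Heap C, S = {3, 6, 7}:
G(0) = 0
G(1) = mex{} = 0
G(2) = mex{} = 0
G(3) = mex{0} = 1
G(4) = mex{0} = 1
G(5) = mex{0} = 1
G(6) = mex{1,0} = 2
G(7) = mex{1,0,0} = 2
G(8) = mex{1,0,0} = 2
G(9) = mex{2,1,0} = 3
G(10) = mex{2,1,1} = 0
G(11) = mex{2,1,1} = 0
G(12) = mex{3,2,1} = 0
G(13) = mex{0,2,2} = 1
G_C(13) = 1.
Combined Grundy value = 1 ⊕ 2 ⊕ 1 = 2.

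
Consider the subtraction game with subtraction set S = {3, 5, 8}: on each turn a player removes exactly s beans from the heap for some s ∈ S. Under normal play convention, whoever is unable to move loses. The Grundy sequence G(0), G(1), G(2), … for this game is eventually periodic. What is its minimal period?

11

G(0) = 0
G(1) = mex{} = 0
G(2) = mex{} = 0
G(3) = mex{0} = 1
G(4) = mex{0} = 1
G(5) = mex{0,0} = 1
G(6) = mex{1,0} = 2
G(7) = mex{1,0} = 2
G(8) = mex{1,1,0} = 2
G(9) = mex{2,1,0} = 3
G(10) = mex{2,1,0} = 3
G(11) = mex{2,2,1} = 0
G(12) = mex{3,2,1} = 0
G(13) = mex{3,2,1} = 0
G(14) = mex{0,3,2} = 1
G(15) = mex{0,3,2} = 1
G(16) = mex{0,0,2} = 1
G(17) = mex{1,0,3} = 2
G(18) = mex{1,0,3} = 2
G(19) = mex{1,1,0} = 2
G(20) = mex{2,1,0} = 3
G(21) = mex{2,1,0} = 3
G(22) = mex{2,2,1} = 0
G(23) = mex{3,2,1} = 0
G(n+11) = G(n) holds for n = 0,…,7 (a full window of length max(S) = 8), so the sequence is purely periodic with period 11.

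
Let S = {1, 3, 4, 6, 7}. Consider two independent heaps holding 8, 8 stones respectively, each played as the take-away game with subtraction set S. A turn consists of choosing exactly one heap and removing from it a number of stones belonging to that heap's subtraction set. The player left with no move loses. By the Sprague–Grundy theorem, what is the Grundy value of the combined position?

All heaps use S = {1, 3, 4, 6, 7}:
G(0) = 0
G(1) = mex{0} = 1
G(2) = mex{1} = 0
G(3) = mex{0,0} = 1
G(4) = mex{1,1,0} = 2
G(5) = mex{2,0,1} = 3
G(6) = mex{3,1,0,0} = 2
G(7) = mex{2,2,1,1,0} = 3
G(8) = mex{3,3,2,0,1} = 4
Heap A: G(8) = 4.
Heap B: G(8) = 4.
Combined Grundy value = 4 ⊕ 4 = 0.

0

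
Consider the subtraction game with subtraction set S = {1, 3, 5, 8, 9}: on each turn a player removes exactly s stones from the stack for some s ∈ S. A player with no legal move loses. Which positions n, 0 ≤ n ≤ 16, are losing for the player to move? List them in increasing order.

0, 2, 4, 6, 16

G(0) = 0
G(1) = mex{0} = 1
G(2) = mex{1} = 0
G(3) = mex{0,0} = 1
G(4) = mex{1,1} = 0
G(5) = mex{0,0,0} = 1
G(6) = mex{1,1,1} = 0
G(7) = mex{0,0,0} = 1
G(8) = mex{1,1,1,0} = 2
G(9) = mex{2,0,0,1,0} = 3
G(10) = mex{3,1,1,0,1} = 2
G(11) = mex{2,2,0,1,0} = 3
G(12) = mex{3,3,1,0,1} = 2
G(13) = mex{2,2,2,1,0} = 3
G(14) = mex{3,3,3,0,1} = 2
G(15) = mex{2,2,2,1,0} = 3
G(16) = mex{3,3,3,2,1} = 0
P-positions are exactly the n with G(n) = 0.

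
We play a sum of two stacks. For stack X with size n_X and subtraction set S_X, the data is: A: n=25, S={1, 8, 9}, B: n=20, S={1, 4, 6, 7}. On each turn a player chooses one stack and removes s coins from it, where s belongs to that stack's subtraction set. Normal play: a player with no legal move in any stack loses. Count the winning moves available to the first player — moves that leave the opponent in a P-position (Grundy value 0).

1

Stack A, S = {1, 8, 9}:
n :  0  1  2  3  4  5  6  7  8  9 10 11 12 13 14 15 16 17 18 19 20 21 22 23 24 25
G :  0  1  0  1  0  1  0  1  2  3  2  3  2  3  2  3  0  1  0  1  0  1  0  1  2  3
G_A(25) = 3.
Stack B, S = {1, 4, 6, 7}:
G(0) = 0
G(1) = mex{0} = 1
G(2) = mex{1} = 0
G(3) = mex{0} = 1
G(4) = mex{1,0} = 2
G(5) = mex{2,1} = 0
G(6) = mex{0,0,0} = 1
G(7) = mex{1,1,1,0} = 2
G(8) = mex{2,2,0,1} = 3
G(9) = mex{3,0,1,0} = 2
G(10) = mex{2,1,2,1} = 0
G(11) = mex{0,2,0,2} = 1
G(12) = mex{1,3,1,0} = 2
G(13) = mex{2,2,2,1} = 0
G(14) = mex{0,0,3,2} = 1
G(15) = mex{1,1,2,3} = 0
G(16) = mex{0,2,0,2} = 1
G(17) = mex{1,0,1,0} = 2
G(18) = mex{2,1,2,1} = 0
G(19) = mex{0,0,0,2} = 1
G(20) = mex{1,1,1,0} = 2
G_B(20) = 2.
Combined Grundy value = 3 ⊕ 2 = 1.
A winning move leaves total XOR = 0, i.e. changes one component's Grundy value g to g ⊕ X where X is the current total.
Stack A: need g' = 3⊕1 = 2. Options: 25−1→G=2, 25−8→G=1, 25−9→G=0. Hits: 1.
Stack B: need g' = 2⊕1 = 3. Options: 20−1→G=1, 20−4→G=1, 20−6→G=1, 20−7→G=0. Hits: 0.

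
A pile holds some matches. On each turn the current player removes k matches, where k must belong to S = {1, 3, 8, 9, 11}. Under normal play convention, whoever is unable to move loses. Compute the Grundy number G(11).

3

n :  0  1  2  3  4  5  6  7  8  9 10 11
G :  0  1  0  1  0  1  0  1  2  3  2  3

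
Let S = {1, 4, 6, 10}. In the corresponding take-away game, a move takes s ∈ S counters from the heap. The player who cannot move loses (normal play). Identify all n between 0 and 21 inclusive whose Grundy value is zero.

n :  0  1  2  3  4  5  6  7  8  9 10 11 12 13 14 15 16 17 18 19 20 21
G :  0  1  0  1  2  0  1  0  1  2  3  2  3  4  0  1  0  1  2  0  1  0
P-positions are exactly the n with G(n) = 0.

0, 2, 5, 7, 14, 16, 19, 21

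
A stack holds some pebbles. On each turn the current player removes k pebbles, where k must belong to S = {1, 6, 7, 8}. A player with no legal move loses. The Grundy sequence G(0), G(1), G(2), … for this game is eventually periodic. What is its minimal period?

n :  0  1  2  3  4  5  6  7  8  9 10 11 12 13 14 15 16 17 18 19 20 21 22 23 24 25 26 27
G :  0  1  0  1  0  1  2  3  2  3  2  3  4  0  1  0  1  0  1  2  3  2  3  2  3  4  0  1
G(n+13) = G(n) holds for n = 0,…,7 (a full window of length max(S) = 8), so the sequence is purely periodic with period 13.

13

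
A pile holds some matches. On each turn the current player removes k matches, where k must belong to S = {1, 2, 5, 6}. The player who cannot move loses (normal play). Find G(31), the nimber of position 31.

0

G(0) = 0
G(1) = mex{0} = 1
G(2) = mex{1,0} = 2
G(3) = mex{2,1} = 0
G(4) = mex{0,2} = 1
G(5) = mex{1,0,0} = 2
G(6) = mex{2,1,1,0} = 3
G(7) = mex{3,2,2,1} = 0
G(8) = mex{0,3,0,2} = 1
G(9) = mex{1,0,1,0} = 2
G(10) = mex{2,1,2,1} = 0
G(11) = mex{0,2,3,2} = 1
G(12) = mex{1,0,0,3} = 2
G(13) = mex{2,1,1,0} = 3
G(14) = mex{3,2,2,1} = 0
G(15) = mex{0,3,0,2} = 1
G(16) = mex{1,0,1,0} = 2
G(17) = mex{2,1,2,1} = 0
G(18) = mex{0,2,3,2} = 1
G(19) = mex{1,0,0,3} = 2
G(20) = mex{2,1,1,0} = 3
G(21) = mex{3,2,2,1} = 0
G(22) = mex{0,3,0,2} = 1
G(23) = mex{1,0,1,0} = 2
G(24) = mex{2,1,2,1} = 0
G(25) = mex{0,2,3,2} = 1
G(26) = mex{1,0,0,3} = 2
G(27) = mex{2,1,1,0} = 3
G(28) = mex{3,2,2,1} = 0
G(29) = mex{0,3,0,2} = 1
G(30) = mex{1,0,1,0} = 2
G(31) = mex{2,1,2,1} = 0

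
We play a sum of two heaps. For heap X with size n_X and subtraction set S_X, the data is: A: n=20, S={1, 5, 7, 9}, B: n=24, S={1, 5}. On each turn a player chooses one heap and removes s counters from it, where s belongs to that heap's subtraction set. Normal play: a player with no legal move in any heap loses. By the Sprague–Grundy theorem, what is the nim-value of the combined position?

0

Heap A, S = {1, 5, 7, 9}:
n :  0  1  2  3  4  5  6  7  8  9 10 11 12 13 14 15 16 17 18 19 20
G :  0  1  0  1  0  1  0  1  0  1  0  1  0  1  0  1  0  1  0  1  0
G_A(20) = 0.
Heap B, S = {1, 5}:
G(0) = 0
G(1) = mex{0} = 1
G(2) = mex{1} = 0
G(3) = mex{0} = 1
G(4) = mex{1} = 0
G(5) = mex{0,0} = 1
G(6) = mex{1,1} = 0
G(7) = mex{0,0} = 1
G(8) = mex{1,1} = 0
G(9) = mex{0,0} = 1
G(10) = mex{1,1} = 0
G(11) = mex{0,0} = 1
G(12) = mex{1,1} = 0
G(13) = mex{0,0} = 1
G(14) = mex{1,1} = 0
G(15) = mex{0,0} = 1
G(16) = mex{1,1} = 0
G(17) = mex{0,0} = 1
G(18) = mex{1,1} = 0
G(19) = mex{0,0} = 1
G(20) = mex{1,1} = 0
G(21) = mex{0,0} = 1
G(22) = mex{1,1} = 0
G(23) = mex{0,0} = 1
G(24) = mex{1,1} = 0
G_B(24) = 0.
Combined Grundy value = 0 ⊕ 0 = 0.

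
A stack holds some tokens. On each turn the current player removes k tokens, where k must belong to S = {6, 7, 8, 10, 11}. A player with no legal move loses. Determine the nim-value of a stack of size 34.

n :  0  1  2  3  4  5  6  7  8  9 10 11 12 13 14 15 16 17 18 19 20 21 22 23 24 25 26 27 28 29 30 31 32 33 34
G :  0  0  0  0  0  0  1  1  1  1  1  1  2  2  2  2  2  0  0  0  0  0  0  1  1  1  1  1  1  2  2  2  2  2  0

0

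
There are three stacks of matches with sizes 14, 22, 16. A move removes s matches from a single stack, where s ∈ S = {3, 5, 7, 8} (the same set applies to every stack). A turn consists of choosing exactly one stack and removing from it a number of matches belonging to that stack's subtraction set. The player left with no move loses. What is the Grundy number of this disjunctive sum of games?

All stacks use S = {3, 5, 7, 8}:
G(0) = 0
G(1) = mex{} = 0
G(2) = mex{} = 0
G(3) = mex{0} = 1
G(4) = mex{0} = 1
G(5) = mex{0,0} = 1
G(6) = mex{1,0} = 2
G(7) = mex{1,0,0} = 2
G(8) = mex{1,1,0,0} = 2
G(9) = mex{2,1,0,0} = 3
G(10) = mex{2,1,1,0} = 3
G(11) = mex{2,2,1,1} = 0
G(12) = mex{3,2,1,1} = 0
G(13) = mex{3,2,2,1} = 0
G(14) = mex{0,3,2,2} = 1
G(15) = mex{0,3,2,2} = 1
G(16) = mex{0,0,3,2} = 1
G(17) = mex{1,0,3,3} = 2
G(18) = mex{1,0,0,3} = 2
G(19) = mex{1,1,0,0} = 2
G(20) = mex{2,1,0,0} = 3
G(21) = mex{2,1,1,0} = 3
G(22) = mex{2,2,1,1} = 0
Stack A: G(14) = 1.
Stack B: G(22) = 0.
Stack C: G(16) = 1.
Combined Grundy value = 1 ⊕ 0 ⊕ 1 = 0.

0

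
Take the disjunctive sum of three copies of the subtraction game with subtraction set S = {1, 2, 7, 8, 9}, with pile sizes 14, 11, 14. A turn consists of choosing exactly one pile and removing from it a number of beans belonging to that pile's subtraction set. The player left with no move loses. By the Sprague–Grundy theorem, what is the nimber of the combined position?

5

All piles use S = {1, 2, 7, 8, 9}:
G(0) = 0
G(1) = mex{0} = 1
G(2) = mex{1,0} = 2
G(3) = mex{2,1} = 0
G(4) = mex{0,2} = 1
G(5) = mex{1,0} = 2
G(6) = mex{2,1} = 0
G(7) = mex{0,2,0} = 1
G(8) = mex{1,0,1,0} = 2
G(9) = mex{2,1,2,1,0} = 3
G(10) = mex{3,2,0,2,1} = 4
G(11) = mex{4,3,1,0,2} = 5
G(12) = mex{5,4,2,1,0} = 3
G(13) = mex{3,5,0,2,1} = 4
G(14) = mex{4,3,1,0,2} = 5
Pile A: G(14) = 5.
Pile B: G(11) = 5.
Pile C: G(14) = 5.
Combined Grundy value = 5 ⊕ 5 ⊕ 5 = 5.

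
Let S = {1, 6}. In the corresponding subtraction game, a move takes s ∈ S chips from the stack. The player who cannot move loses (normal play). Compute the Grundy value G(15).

n :  0  1  2  3  4  5  6  7  8  9 10 11 12 13 14 15
G :  0  1  0  1  0  1  2  0  1  0  1  0  1  2  0  1

1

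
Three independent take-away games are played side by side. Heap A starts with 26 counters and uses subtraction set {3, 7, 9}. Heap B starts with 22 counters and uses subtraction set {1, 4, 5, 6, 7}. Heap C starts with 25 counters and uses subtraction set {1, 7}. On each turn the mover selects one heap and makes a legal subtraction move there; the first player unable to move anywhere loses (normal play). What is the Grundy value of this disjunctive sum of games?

Heap A, S = {3, 7, 9}:
n :  0  1  2  3  4  5  6  7  8  9 10 11 12 13 14 15 16 17 18 19 20 21 22 23 24 25 26
G :  0  0  0  1  1  1  0  2  2  1  3  3  0  2  0  1  0  1  0  1  0  1  0  1  0  1  0
G_A(26) = 0.
Heap B, S = {1, 4, 5, 6, 7}:
G(0) = 0
G(1) = mex{0} = 1
G(2) = mex{1} = 0
G(3) = mex{0} = 1
G(4) = mex{1,0} = 2
G(5) = mex{2,1,0} = 3
G(6) = mex{3,0,1,0} = 2
G(7) = mex{2,1,0,1,0} = 3
G(8) = mex{3,2,1,0,1} = 4
G(9) = mex{4,3,2,1,0} = 5
G(10) = mex{5,2,3,2,1} = 0
G(11) = mex{0,3,2,3,2} = 1
G(12) = mex{1,4,3,2,3} = 0
G(13) = mex{0,5,4,3,2} = 1
G(14) = mex{1,0,5,4,3} = 2
G(15) = mex{2,1,0,5,4} = 3
G(16) = mex{3,0,1,0,5} = 2
G(17) = mex{2,1,0,1,0} = 3
G(18) = mex{3,2,1,0,1} = 4
G(19) = mex{4,3,2,1,0} = 5
G(20) = mex{5,2,3,2,1} = 0
G(21) = mex{0,3,2,3,2} = 1
G(22) = mex{1,4,3,2,3} = 0
G_B(22) = 0.
Heap C, S = {1, 7}:
G(0) = 0
G(1) = mex{0} = 1
G(2) = mex{1} = 0
G(3) = mex{0} = 1
G(4) = mex{1} = 0
G(5) = mex{0} = 1
G(6) = mex{1} = 0
G(7) = mex{0,0} = 1
G(8) = mex{1,1} = 0
G(9) = mex{0,0} = 1
G(10) = mex{1,1} = 0
G(11) = mex{0,0} = 1
G(12) = mex{1,1} = 0
G(13) = mex{0,0} = 1
G(14) = mex{1,1} = 0
G(15) = mex{0,0} = 1
G(16) = mex{1,1} = 0
G(17) = mex{0,0} = 1
G(18) = mex{1,1} = 0
G(19) = mex{0,0} = 1
G(20) = mex{1,1} = 0
G(21) = mex{0,0} = 1
G(22) = mex{1,1} = 0
G(23) = mex{0,0} = 1
G(24) = mex{1,1} = 0
G(25) = mex{0,0} = 1
G_C(25) = 1.
Combined Grundy value = 0 ⊕ 0 ⊕ 1 = 1.

1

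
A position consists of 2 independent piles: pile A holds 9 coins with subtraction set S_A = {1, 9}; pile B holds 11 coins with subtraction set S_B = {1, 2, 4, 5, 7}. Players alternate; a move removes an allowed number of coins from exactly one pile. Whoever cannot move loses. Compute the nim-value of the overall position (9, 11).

3

Pile A, S = {1, 9}:
G(0) = 0
G(1) = mex{0} = 1
G(2) = mex{1} = 0
G(3) = mex{0} = 1
G(4) = mex{1} = 0
G(5) = mex{0} = 1
G(6) = mex{1} = 0
G(7) = mex{0} = 1
G(8) = mex{1} = 0
G(9) = mex{0,0} = 1
G_A(9) = 1.
Pile B, S = {1, 2, 4, 5, 7}:
G(0) = 0
G(1) = mex{0} = 1
G(2) = mex{1,0} = 2
G(3) = mex{2,1} = 0
G(4) = mex{0,2,0} = 1
G(5) = mex{1,0,1,0} = 2
G(6) = mex{2,1,2,1} = 0
G(7) = mex{0,2,0,2,0} = 1
G(8) = mex{1,0,1,0,1} = 2
G(9) = mex{2,1,2,1,2} = 0
G(10) = mex{0,2,0,2,0} = 1
G(11) = mex{1,0,1,0,1} = 2
G_B(11) = 2.
Combined Grundy value = 1 ⊕ 2 = 3.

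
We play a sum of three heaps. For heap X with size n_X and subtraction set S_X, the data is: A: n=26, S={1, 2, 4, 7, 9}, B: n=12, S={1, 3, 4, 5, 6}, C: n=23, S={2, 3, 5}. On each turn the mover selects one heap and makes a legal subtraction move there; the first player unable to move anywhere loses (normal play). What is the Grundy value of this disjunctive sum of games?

1

Heap A, S = {1, 2, 4, 7, 9}:
n :  0  1  2  3  4  5  6  7  8  9 10 11 12 13 14 15 16 17 18 19 20 21 22 23 24 25 26
G :  0  1  2  0  1  2  0  1  2  3  4  0  1  2  0  1  2  0  1  2  3  4  0  1  2  0  1
G_A(26) = 1.
Heap B, S = {1, 3, 4, 5, 6}:
n :  0  1  2  3  4  5  6  7  8  9 10 11 12
G :  0  1  0  1  2  3  2  3  4  0  1  0  1
G_B(12) = 1.
Heap C, S = {2, 3, 5}:
G(0) = 0
G(1) = mex{} = 0
G(2) = mex{0} = 1
G(3) = mex{0,0} = 1
G(4) = mex{1,0} = 2
G(5) = mex{1,1,0} = 2
G(6) = mex{2,1,0} = 3
G(7) = mex{2,2,1} = 0
G(8) = mex{3,2,1} = 0
G(9) = mex{0,3,2} = 1
G(10) = mex{0,0,2} = 1
G(11) = mex{1,0,3} = 2
G(12) = mex{1,1,0} = 2
G(13) = mex{2,1,0} = 3
G(14) = mex{2,2,1} = 0
G(15) = mex{3,2,1} = 0
G(16) = mex{0,3,2} = 1
G(17) = mex{0,0,2} = 1
G(18) = mex{1,0,3} = 2
G(19) = mex{1,1,0} = 2
G(20) = mex{2,1,0} = 3
G(21) = mex{2,2,1} = 0
G(22) = mex{3,2,1} = 0
G(23) = mex{0,3,2} = 1
G_C(23) = 1.
Combined Grundy value = 1 ⊕ 1 ⊕ 1 = 1.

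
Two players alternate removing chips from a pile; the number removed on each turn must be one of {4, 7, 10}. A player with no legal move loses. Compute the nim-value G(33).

1

n :  0  1  2  3  4  5  6  7  8  9 10 11 12 13 14 15 16 17 18 19 20 21 22 23 24 25 26 27 28 29 30 31 32 33
G :  0  0  0  0  1  1  1  1  2  2  2  2  3  3  0  0  0  0  1  1  1  1  2  2  2  2  3  3  0  0  0  0  1  1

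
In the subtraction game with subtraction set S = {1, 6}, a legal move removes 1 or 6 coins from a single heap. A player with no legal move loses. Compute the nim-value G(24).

G(0) = 0
G(1) = mex{0} = 1
G(2) = mex{1} = 0
G(3) = mex{0} = 1
G(4) = mex{1} = 0
G(5) = mex{0} = 1
G(6) = mex{1,0} = 2
G(7) = mex{2,1} = 0
G(8) = mex{0,0} = 1
G(9) = mex{1,1} = 0
G(10) = mex{0,0} = 1
G(11) = mex{1,1} = 0
G(12) = mex{0,2} = 1
G(13) = mex{1,0} = 2
G(14) = mex{2,1} = 0
G(15) = mex{0,0} = 1
G(16) = mex{1,1} = 0
G(17) = mex{0,0} = 1
G(18) = mex{1,1} = 0
G(19) = mex{0,2} = 1
G(20) = mex{1,0} = 2
G(21) = mex{2,1} = 0
G(22) = mex{0,0} = 1
G(23) = mex{1,1} = 0
G(24) = mex{0,0} = 1

1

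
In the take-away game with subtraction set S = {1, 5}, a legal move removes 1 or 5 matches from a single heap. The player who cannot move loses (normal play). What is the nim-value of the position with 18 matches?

n :  0  1  2  3  4  5  6  7  8  9 10 11 12 13 14 15 16 17 18
G :  0  1  0  1  0  1  0  1  0  1  0  1  0  1  0  1  0  1  0

0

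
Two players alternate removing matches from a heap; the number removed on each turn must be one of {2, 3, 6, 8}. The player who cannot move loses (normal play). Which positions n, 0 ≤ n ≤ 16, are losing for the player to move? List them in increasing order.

G(0) = 0
G(1) = mex{} = 0
G(2) = mex{0} = 1
G(3) = mex{0,0} = 1
G(4) = mex{1,0} = 2
G(5) = mex{1,1} = 0
G(6) = mex{2,1,0} = 3
G(7) = mex{0,2,0} = 1
G(8) = mex{3,0,1,0} = 2
G(9) = mex{1,3,1,0} = 2
G(10) = mex{2,1,2,1} = 0
G(11) = mex{2,2,0,1} = 3
G(12) = mex{0,2,3,2} = 1
G(13) = mex{3,0,1,0} = 2
G(14) = mex{1,3,2,3} = 0
G(15) = mex{2,1,2,1} = 0
G(16) = mex{0,2,0,2} = 1
P-positions are exactly the n with G(n) = 0.

0, 1, 5, 10, 14, 15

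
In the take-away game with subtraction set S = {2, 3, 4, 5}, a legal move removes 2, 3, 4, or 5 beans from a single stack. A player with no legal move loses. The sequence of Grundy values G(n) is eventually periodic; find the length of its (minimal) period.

7

n :  0  1  2  3  4  5  6  7  8  9 10 11 12 13 14 15
G :  0  0  1  1  2  2  3  0  0  1  1  2  2  3  0  0
G(n+7) = G(n) holds for n = 0,…,4 (a full window of length max(S) = 5), so the sequence is purely periodic with period 7.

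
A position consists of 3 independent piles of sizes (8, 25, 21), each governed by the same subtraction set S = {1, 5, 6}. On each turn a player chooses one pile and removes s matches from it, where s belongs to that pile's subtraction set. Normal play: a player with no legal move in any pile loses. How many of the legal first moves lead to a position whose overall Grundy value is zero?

3

All piles use S = {1, 5, 6}:
n :  0  1  2  3  4  5  6  7  8  9 10 11 12 13 14 15 16 17 18 19 20 21 22 23 24 25
G :  0  1  0  1  0  1  2  3  2  3  2  0  1  0  1  0  1  2  3  2  3  2  0  1  0  1
Pile A: G(8) = 2.
Pile B: G(25) = 1.
Pile C: G(21) = 2.
Combined Grundy value = 2 ⊕ 1 ⊕ 2 = 1.
A winning move leaves total XOR = 0, i.e. changes one component's Grundy value g to g ⊕ X where X is the current total.
Pile A: need g' = 2⊕1 = 3. Options: 8−1→G=3, 8−5→G=1, 8−6→G=0. Hits: 1.
Pile B: need g' = 1⊕1 = 0. Options: 25−1→G=0, 25−5→G=3, 25−6→G=2. Hits: 1.
Pile C: need g' = 2⊕1 = 3. Options: 21−1→G=3, 21−5→G=1, 21−6→G=0. Hits: 1.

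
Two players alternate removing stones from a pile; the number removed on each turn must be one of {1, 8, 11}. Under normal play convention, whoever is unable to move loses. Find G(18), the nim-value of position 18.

G(0) = 0
G(1) = mex{0} = 1
G(2) = mex{1} = 0
G(3) = mex{0} = 1
G(4) = mex{1} = 0
G(5) = mex{0} = 1
G(6) = mex{1} = 0
G(7) = mex{0} = 1
G(8) = mex{1,0} = 2
G(9) = mex{2,1} = 0
G(10) = mex{0,0} = 1
G(11) = mex{1,1,0} = 2
G(12) = mex{2,0,1} = 3
G(13) = mex{3,1,0} = 2
G(14) = mex{2,0,1} = 3
G(15) = mex{3,1,0} = 2
G(16) = mex{2,2,1} = 0
G(17) = mex{0,0,0} = 1
G(18) = mex{1,1,1} = 0

0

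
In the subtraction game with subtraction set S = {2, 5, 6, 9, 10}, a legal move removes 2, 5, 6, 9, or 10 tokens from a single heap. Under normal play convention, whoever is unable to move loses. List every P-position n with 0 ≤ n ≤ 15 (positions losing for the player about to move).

0, 1, 4, 8, 12, 15

G(0) = 0
G(1) = mex{} = 0
G(2) = mex{0} = 1
G(3) = mex{0} = 1
G(4) = mex{1} = 0
G(5) = mex{1,0} = 2
G(6) = mex{0,0,0} = 1
G(7) = mex{2,1,0} = 3
G(8) = mex{1,1,1} = 0
G(9) = mex{3,0,1,0} = 2
G(10) = mex{0,2,0,0,0} = 1
G(11) = mex{2,1,2,1,0} = 3
G(12) = mex{1,3,1,1,1} = 0
G(13) = mex{3,0,3,0,1} = 2
G(14) = mex{0,2,0,2,0} = 1
G(15) = mex{2,1,2,1,2} = 0
P-positions are exactly the n with G(n) = 0.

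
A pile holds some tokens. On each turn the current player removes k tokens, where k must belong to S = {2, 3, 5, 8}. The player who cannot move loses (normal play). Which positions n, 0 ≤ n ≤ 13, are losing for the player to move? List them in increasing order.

n :  0  1  2  3  4  5  6  7  8  9 10 11 12 13
G :  0  0  1  1  2  2  3  0  4  1  3  0  4  1
P-positions are exactly the n with G(n) = 0.

0, 1, 7, 11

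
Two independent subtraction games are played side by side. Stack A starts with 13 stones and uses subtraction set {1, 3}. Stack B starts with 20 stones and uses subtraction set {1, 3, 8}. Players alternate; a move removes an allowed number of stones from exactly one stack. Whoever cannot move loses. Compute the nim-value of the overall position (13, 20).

2

Stack A, S = {1, 3}:
G(0) = 0
G(1) = mex{0} = 1
G(2) = mex{1} = 0
G(3) = mex{0,0} = 1
G(4) = mex{1,1} = 0
G(5) = mex{0,0} = 1
G(6) = mex{1,1} = 0
G(7) = mex{0,0} = 1
G(8) = mex{1,1} = 0
G(9) = mex{0,0} = 1
G(10) = mex{1,1} = 0
G(11) = mex{0,0} = 1
G(12) = mex{1,1} = 0
G(13) = mex{0,0} = 1
G_A(13) = 1.
Stack B, S = {1, 3, 8}:
G(0) = 0
G(1) = mex{0} = 1
G(2) = mex{1} = 0
G(3) = mex{0,0} = 1
G(4) = mex{1,1} = 0
G(5) = mex{0,0} = 1
G(6) = mex{1,1} = 0
G(7) = mex{0,0} = 1
G(8) = mex{1,1,0} = 2
G(9) = mex{2,0,1} = 3
G(10) = mex{3,1,0} = 2
G(11) = mex{2,2,1} = 0
G(12) = mex{0,3,0} = 1
G(13) = mex{1,2,1} = 0
G(14) = mex{0,0,0} = 1
G(15) = mex{1,1,1} = 0
G(16) = mex{0,0,2} = 1
G(17) = mex{1,1,3} = 0
G(18) = mex{0,0,2} = 1
G(19) = mex{1,1,0} = 2
G(20) = mex{2,0,1} = 3
G_B(20) = 3.
Combined Grundy value = 1 ⊕ 3 = 2.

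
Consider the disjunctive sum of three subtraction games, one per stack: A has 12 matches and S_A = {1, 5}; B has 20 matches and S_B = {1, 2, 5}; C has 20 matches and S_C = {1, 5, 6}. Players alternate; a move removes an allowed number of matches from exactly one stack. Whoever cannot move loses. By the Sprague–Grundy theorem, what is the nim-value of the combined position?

Stack A, S = {1, 5}:
n :  0  1  2  3  4  5  6  7  8  9 10 11 12
G :  0  1  0  1  0  1  0  1  0  1  0  1  0
G_A(12) = 0.
Stack B, S = {1, 2, 5}:
n :  0  1  2  3  4  5  6  7  8  9 10 11 12 13 14 15 16 17 18 19 20
G :  0  1  2  0  1  2  0  1  2  0  1  2  0  1  2  0  1  2  0  1  2
G_B(20) = 2.
Stack C, S = {1, 5, 6}:
G(0) = 0
G(1) = mex{0} = 1
G(2) = mex{1} = 0
G(3) = mex{0} = 1
G(4) = mex{1} = 0
G(5) = mex{0,0} = 1
G(6) = mex{1,1,0} = 2
G(7) = mex{2,0,1} = 3
G(8) = mex{3,1,0} = 2
G(9) = mex{2,0,1} = 3
G(10) = mex{3,1,0} = 2
G(11) = mex{2,2,1} = 0
G(12) = mex{0,3,2} = 1
G(13) = mex{1,2,3} = 0
G(14) = mex{0,3,2} = 1
G(15) = mex{1,2,3} = 0
G(16) = mex{0,0,2} = 1
G(17) = mex{1,1,0} = 2
G(18) = mex{2,0,1} = 3
G(19) = mex{3,1,0} = 2
G(20) = mex{2,0,1} = 3
G_C(20) = 3.
Combined Grundy value = 0 ⊕ 2 ⊕ 3 = 1.

1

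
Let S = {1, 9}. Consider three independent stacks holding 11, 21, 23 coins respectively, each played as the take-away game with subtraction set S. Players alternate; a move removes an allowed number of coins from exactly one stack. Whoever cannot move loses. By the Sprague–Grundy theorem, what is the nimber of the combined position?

1

All stacks use S = {1, 9}:
n :  0  1  2  3  4  5  6  7  8  9 10 11 12 13 14 15 16 17 18 19 20 21 22 23
G :  0  1  0  1  0  1  0  1  0  1  0  1  0  1  0  1  0  1  0  1  0  1  0  1
Stack A: G(11) = 1.
Stack B: G(21) = 1.
Stack C: G(23) = 1.
Combined Grundy value = 1 ⊕ 1 ⊕ 1 = 1.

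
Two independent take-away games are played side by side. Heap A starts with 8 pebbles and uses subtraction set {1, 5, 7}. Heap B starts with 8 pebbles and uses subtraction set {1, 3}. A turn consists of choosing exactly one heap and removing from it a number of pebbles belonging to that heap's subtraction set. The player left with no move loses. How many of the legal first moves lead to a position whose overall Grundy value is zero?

Heap A, S = {1, 5, 7}:
G(0) = 0
G(1) = mex{0} = 1
G(2) = mex{1} = 0
G(3) = mex{0} = 1
G(4) = mex{1} = 0
G(5) = mex{0,0} = 1
G(6) = mex{1,1} = 0
G(7) = mex{0,0,0} = 1
G(8) = mex{1,1,1} = 0
G_A(8) = 0.
Heap B, S = {1, 3}:
n : 0 1 2 3 4 5 6 7 8
G : 0 1 0 1 0 1 0 1 0
G_B(8) = 0.
Combined Grundy value = 0 ⊕ 0 = 0.
A winning move leaves total XOR = 0, i.e. changes one component's Grundy value g to g ⊕ X where X is the current total.
Heap A: target g' = 0⊕0 = 0, but every legal move changes the Grundy value (mex property), so 0 moves.
Heap B: target g' = 0⊕0 = 0, but every legal move changes the Grundy value (mex property), so 0 moves.

0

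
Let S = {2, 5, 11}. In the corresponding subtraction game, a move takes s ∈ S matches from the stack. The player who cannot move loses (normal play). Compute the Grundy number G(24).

0

n :  0  1  2  3  4  5  6  7  8  9 10 11 12 13 14 15 16 17 18 19 20 21 22 23 24
G :  0  0  1  1  0  2  1  0  0  1  1  2  2  3  0  2  1  0  2  1  0  0  1  1  0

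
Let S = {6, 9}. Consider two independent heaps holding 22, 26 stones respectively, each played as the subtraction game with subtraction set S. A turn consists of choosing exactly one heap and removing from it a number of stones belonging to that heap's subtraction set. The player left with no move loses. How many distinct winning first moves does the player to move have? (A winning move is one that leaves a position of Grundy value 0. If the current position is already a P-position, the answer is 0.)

0

All heaps use S = {6, 9}:
G(0) = 0
G(1) = mex{} = 0
G(2) = mex{} = 0
G(3) = mex{} = 0
G(4) = mex{} = 0
G(5) = mex{} = 0
G(6) = mex{0} = 1
G(7) = mex{0} = 1
G(8) = mex{0} = 1
G(9) = mex{0,0} = 1
G(10) = mex{0,0} = 1
G(11) = mex{0,0} = 1
G(12) = mex{1,0} = 2
G(13) = mex{1,0} = 2
G(14) = mex{1,0} = 2
G(15) = mex{1,1} = 0
G(16) = mex{1,1} = 0
G(17) = mex{1,1} = 0
G(18) = mex{2,1} = 0
G(19) = mex{2,1} = 0
G(20) = mex{2,1} = 0
G(21) = mex{0,2} = 1
G(22) = mex{0,2} = 1
G(23) = mex{0,2} = 1
G(24) = mex{0,0} = 1
G(25) = mex{0,0} = 1
G(26) = mex{0,0} = 1
Heap A: G(22) = 1.
Heap B: G(26) = 1.
Combined Grundy value = 1 ⊕ 1 = 0.
A winning move leaves total XOR = 0, i.e. changes one component's Grundy value g to g ⊕ X where X is the current total.
Heap A: target g' = 1⊕0 = 1, but every legal move changes the Grundy value (mex property), so 0 moves.
Heap B: target g' = 1⊕0 = 1, but every legal move changes the Grundy value (mex property), so 0 moves.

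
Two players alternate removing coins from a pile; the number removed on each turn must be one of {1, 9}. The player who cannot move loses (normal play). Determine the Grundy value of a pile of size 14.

n :  0  1  2  3  4  5  6  7  8  9 10 11 12 13 14
G :  0  1  0  1  0  1  0  1  0  1  0  1  0  1  0

0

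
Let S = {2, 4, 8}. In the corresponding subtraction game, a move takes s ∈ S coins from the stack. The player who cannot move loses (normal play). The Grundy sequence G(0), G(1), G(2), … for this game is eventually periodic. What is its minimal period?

n :  0  1  2  3  4  5  6  7  8  9 10 11 12 13 14 15
G :  0  0  1  1  2  2  0  0  1  1  2  2  0  0  1  1
G(n+6) = G(n) holds for n = 0,…,7 (a full window of length max(S) = 8), so the sequence is purely periodic with period 6.

6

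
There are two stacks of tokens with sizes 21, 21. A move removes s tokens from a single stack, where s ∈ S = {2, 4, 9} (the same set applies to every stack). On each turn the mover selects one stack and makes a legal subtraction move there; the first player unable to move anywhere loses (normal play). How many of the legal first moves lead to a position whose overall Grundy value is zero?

0

All stacks use S = {2, 4, 9}:
G(0) = 0
G(1) = mex{} = 0
G(2) = mex{0} = 1
G(3) = mex{0} = 1
G(4) = mex{1,0} = 2
G(5) = mex{1,0} = 2
G(6) = mex{2,1} = 0
G(7) = mex{2,1} = 0
G(8) = mex{0,2} = 1
G(9) = mex{0,2,0} = 1
G(10) = mex{1,0,0} = 2
G(11) = mex{1,0,1} = 2
G(12) = mex{2,1,1} = 0
G(13) = mex{2,1,2} = 0
G(14) = mex{0,2,2} = 1
G(15) = mex{0,2,0} = 1
G(16) = mex{1,0,0} = 2
G(17) = mex{1,0,1} = 2
G(18) = mex{2,1,1} = 0
G(19) = mex{2,1,2} = 0
G(20) = mex{0,2,2} = 1
G(21) = mex{0,2,0} = 1
Stack A: G(21) = 1.
Stack B: G(21) = 1.
Combined Grundy value = 1 ⊕ 1 = 0.
A winning move leaves total XOR = 0, i.e. changes one component's Grundy value g to g ⊕ X where X is the current total.
Stack A: target g' = 1⊕0 = 1, but every legal move changes the Grundy value (mex property), so 0 moves.
Stack B: target g' = 1⊕0 = 1, but every legal move changes the Grundy value (mex property), so 0 moves.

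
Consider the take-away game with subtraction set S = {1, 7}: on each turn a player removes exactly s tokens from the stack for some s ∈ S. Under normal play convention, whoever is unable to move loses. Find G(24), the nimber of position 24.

G(0) = 0
G(1) = mex{0} = 1
G(2) = mex{1} = 0
G(3) = mex{0} = 1
G(4) = mex{1} = 0
G(5) = mex{0} = 1
G(6) = mex{1} = 0
G(7) = mex{0,0} = 1
G(8) = mex{1,1} = 0
G(9) = mex{0,0} = 1
G(10) = mex{1,1} = 0
G(11) = mex{0,0} = 1
G(12) = mex{1,1} = 0
G(13) = mex{0,0} = 1
G(14) = mex{1,1} = 0
G(15) = mex{0,0} = 1
G(16) = mex{1,1} = 0
G(17) = mex{0,0} = 1
G(18) = mex{1,1} = 0
G(19) = mex{0,0} = 1
G(20) = mex{1,1} = 0
G(21) = mex{0,0} = 1
G(22) = mex{1,1} = 0
G(23) = mex{0,0} = 1
G(24) = mex{1,1} = 0

0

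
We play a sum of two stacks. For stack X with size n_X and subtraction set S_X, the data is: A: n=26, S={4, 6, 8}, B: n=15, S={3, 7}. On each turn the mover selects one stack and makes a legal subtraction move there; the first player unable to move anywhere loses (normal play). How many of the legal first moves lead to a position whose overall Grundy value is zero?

Stack A, S = {4, 6, 8}:
n :  0  1  2  3  4  5  6  7  8  9 10 11 12 13 14 15 16 17 18 19 20 21 22 23 24 25 26
G :  0  0  0  0  1  1  1  1  2  2  2  2  0  0  0  0  1  1  1  1  2  2  2  2  0  0  0
G_A(26) = 0.
Stack B, S = {3, 7}:
G(0) = 0
G(1) = mex{} = 0
G(2) = mex{} = 0
G(3) = mex{0} = 1
G(4) = mex{0} = 1
G(5) = mex{0} = 1
G(6) = mex{1} = 0
G(7) = mex{1,0} = 2
G(8) = mex{1,0} = 2
G(9) = mex{0,0} = 1
G(10) = mex{2,1} = 0
G(11) = mex{2,1} = 0
G(12) = mex{1,1} = 0
G(13) = mex{0,0} = 1
G(14) = mex{0,2} = 1
G(15) = mex{0,2} = 1
G_B(15) = 1.
Combined Grundy value = 0 ⊕ 1 = 1.
A winning move leaves total XOR = 0, i.e. changes one component's Grundy value g to g ⊕ X where X is the current total.
Stack A: need g' = 0⊕1 = 1. Options: 26−4→G=2, 26−6→G=2, 26−8→G=1. Hits: 1.
Stack B: need g' = 1⊕1 = 0. Options: 15−3→G=0, 15−7→G=2. Hits: 1.

2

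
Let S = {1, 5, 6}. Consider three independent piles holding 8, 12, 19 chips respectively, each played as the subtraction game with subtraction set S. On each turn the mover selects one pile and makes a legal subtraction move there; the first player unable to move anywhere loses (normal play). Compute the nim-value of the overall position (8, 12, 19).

1

All piles use S = {1, 5, 6}:
n :  0  1  2  3  4  5  6  7  8  9 10 11 12 13 14 15 16 17 18 19
G :  0  1  0  1  0  1  2  3  2  3  2  0  1  0  1  0  1  2  3  2
Pile A: G(8) = 2.
Pile B: G(12) = 1.
Pile C: G(19) = 2.
Combined Grundy value = 2 ⊕ 1 ⊕ 2 = 1.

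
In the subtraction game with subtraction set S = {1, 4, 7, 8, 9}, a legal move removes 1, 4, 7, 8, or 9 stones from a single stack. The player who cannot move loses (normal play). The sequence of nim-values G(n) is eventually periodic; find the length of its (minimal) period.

15

G(0) = 0
G(1) = mex{0} = 1
G(2) = mex{1} = 0
G(3) = mex{0} = 1
G(4) = mex{1,0} = 2
G(5) = mex{2,1} = 0
G(6) = mex{0,0} = 1
G(7) = mex{1,1,0} = 2
G(8) = mex{2,2,1,0} = 3
G(9) = mex{3,0,0,1,0} = 2
G(10) = mex{2,1,1,0,1} = 3
G(11) = mex{3,2,2,1,0} = 4
G(12) = mex{4,3,0,2,1} = 5
G(13) = mex{5,2,1,0,2} = 3
G(14) = mex{3,3,2,1,0} = 4
G(15) = mex{4,4,3,2,1} = 0
G(16) = mex{0,5,2,3,2} = 1
G(17) = mex{1,3,3,2,3} = 0
G(18) = mex{0,4,4,3,2} = 1
G(19) = mex{1,0,5,4,3} = 2
G(20) = mex{2,1,3,5,4} = 0
G(21) = mex{0,0,4,3,5} = 1
G(22) = mex{1,1,0,4,3} = 2
G(23) = mex{2,2,1,0,4} = 3
G(24) = mex{3,0,0,1,0} = 2
G(25) = mex{2,1,1,0,1} = 3
G(26) = mex{3,2,2,1,0} = 4
G(27) = mex{4,3,0,2,1} = 5
G(28) = mex{5,2,1,0,2} = 3
G(29) = mex{3,3,2,1,0} = 4
G(30) = mex{4,4,3,2,1} = 0
G(31) = mex{0,5,2,3,2} = 1
G(n+15) = G(n) holds for n = 0,…,8 (a full window of length max(S) = 9), so the sequence is purely periodic with period 15.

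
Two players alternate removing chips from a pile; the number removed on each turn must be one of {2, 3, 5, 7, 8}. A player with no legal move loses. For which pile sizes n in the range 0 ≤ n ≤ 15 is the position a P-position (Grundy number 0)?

G(0) = 0
G(1) = mex{} = 0
G(2) = mex{0} = 1
G(3) = mex{0,0} = 1
G(4) = mex{1,0} = 2
G(5) = mex{1,1,0} = 2
G(6) = mex{2,1,0} = 3
G(7) = mex{2,2,1,0} = 3
G(8) = mex{3,2,1,0,0} = 4
G(9) = mex{3,3,2,1,0} = 4
G(10) = mex{4,3,2,1,1} = 0
G(11) = mex{4,4,3,2,1} = 0
G(12) = mex{0,4,3,2,2} = 1
G(13) = mex{0,0,4,3,2} = 1
G(14) = mex{1,0,4,3,3} = 2
G(15) = mex{1,1,0,4,3} = 2
P-positions are exactly the n with G(n) = 0.

0, 1, 10, 11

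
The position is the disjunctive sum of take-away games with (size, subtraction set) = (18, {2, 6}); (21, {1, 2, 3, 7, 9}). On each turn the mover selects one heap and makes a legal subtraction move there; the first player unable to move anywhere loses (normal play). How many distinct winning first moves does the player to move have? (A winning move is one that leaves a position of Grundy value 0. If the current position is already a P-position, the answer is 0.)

0

Heap A, S = {2, 6}:
G(0) = 0
G(1) = mex{} = 0
G(2) = mex{0} = 1
G(3) = mex{0} = 1
G(4) = mex{1} = 0
G(5) = mex{1} = 0
G(6) = mex{0,0} = 1
G(7) = mex{0,0} = 1
G(8) = mex{1,1} = 0
G(9) = mex{1,1} = 0
G(10) = mex{0,0} = 1
G(11) = mex{0,0} = 1
G(12) = mex{1,1} = 0
G(13) = mex{1,1} = 0
G(14) = mex{0,0} = 1
G(15) = mex{0,0} = 1
G(16) = mex{1,1} = 0
G(17) = mex{1,1} = 0
G(18) = mex{0,0} = 1
G_A(18) = 1.
Heap B, S = {1, 2, 3, 7, 9}:
G(0) = 0
G(1) = mex{0} = 1
G(2) = mex{1,0} = 2
G(3) = mex{2,1,0} = 3
G(4) = mex{3,2,1} = 0
G(5) = mex{0,3,2} = 1
G(6) = mex{1,0,3} = 2
G(7) = mex{2,1,0,0} = 3
G(8) = mex{3,2,1,1} = 0
G(9) = mex{0,3,2,2,0} = 1
G(10) = mex{1,0,3,3,1} = 2
G(11) = mex{2,1,0,0,2} = 3
G(12) = mex{3,2,1,1,3} = 0
G(13) = mex{0,3,2,2,0} = 1
G(14) = mex{1,0,3,3,1} = 2
G(15) = mex{2,1,0,0,2} = 3
G(16) = mex{3,2,1,1,3} = 0
G(17) = mex{0,3,2,2,0} = 1
G(18) = mex{1,0,3,3,1} = 2
G(19) = mex{2,1,0,0,2} = 3
G(20) = mex{3,2,1,1,3} = 0
G(21) = mex{0,3,2,2,0} = 1
G_B(21) = 1.
Combined Grundy value = 1 ⊕ 1 = 0.
A winning move leaves total XOR = 0, i.e. changes one component's Grundy value g to g ⊕ X where X is the current total.
Heap A: target g' = 1⊕0 = 1, but every legal move changes the Grundy value (mex property), so 0 moves.
Heap B: target g' = 1⊕0 = 1, but every legal move changes the Grundy value (mex property), so 0 moves.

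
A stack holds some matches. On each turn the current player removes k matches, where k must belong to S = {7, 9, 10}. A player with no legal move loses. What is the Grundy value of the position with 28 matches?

1

n :  0  1  2  3  4  5  6  7  8  9 10 11 12 13 14 15 16 17 18 19 20 21 22 23 24 25 26 27 28
G :  0  0  0  0  0  0  0  1  1  1  1  1  1  1  2  2  2  0  0  0  0  0  0  0  1  1  1  1  1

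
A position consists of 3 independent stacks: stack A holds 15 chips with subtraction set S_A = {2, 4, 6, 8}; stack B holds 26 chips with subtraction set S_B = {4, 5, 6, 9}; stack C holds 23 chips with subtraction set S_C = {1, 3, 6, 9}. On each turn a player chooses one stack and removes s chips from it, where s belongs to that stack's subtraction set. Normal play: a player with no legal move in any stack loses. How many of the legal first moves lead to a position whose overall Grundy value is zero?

5

Stack A, S = {2, 4, 6, 8}:
n :  0  1  2  3  4  5  6  7  8  9 10 11 12 13 14 15
G :  0  0  1  1  2  2  3  3  4  4  0  0  1  1  2  2
G_A(15) = 2.
Stack B, S = {4, 5, 6, 9}:
G(0) = 0
G(1) = mex{} = 0
G(2) = mex{} = 0
G(3) = mex{} = 0
G(4) = mex{0} = 1
G(5) = mex{0,0} = 1
G(6) = mex{0,0,0} = 1
G(7) = mex{0,0,0} = 1
G(8) = mex{1,0,0} = 2
G(9) = mex{1,1,0,0} = 2
G(10) = mex{1,1,1,0} = 2
G(11) = mex{1,1,1,0} = 2
G(12) = mex{2,1,1,0} = 3
G(13) = mex{2,2,1,1} = 0
G(14) = mex{2,2,2,1} = 0
G(15) = mex{2,2,2,1} = 0
G(16) = mex{3,2,2,1} = 0
G(17) = mex{0,3,2,2} = 1
G(18) = mex{0,0,3,2} = 1
G(19) = mex{0,0,0,2} = 1
G(20) = mex{0,0,0,2} = 1
G(21) = mex{1,0,0,3} = 2
G(22) = mex{1,1,0,0} = 2
G(23) = mex{1,1,1,0} = 2
G(24) = mex{1,1,1,0} = 2
G(25) = mex{2,1,1,0} = 3
G(26) = mex{2,2,1,1} = 0
G_B(26) = 0.
Stack C, S = {1, 3, 6, 9}:
G(0) = 0
G(1) = mex{0} = 1
G(2) = mex{1} = 0
G(3) = mex{0,0} = 1
G(4) = mex{1,1} = 0
G(5) = mex{0,0} = 1
G(6) = mex{1,1,0} = 2
G(7) = mex{2,0,1} = 3
G(8) = mex{3,1,0} = 2
G(9) = mex{2,2,1,0} = 3
G(10) = mex{3,3,0,1} = 2
G(11) = mex{2,2,1,0} = 3
G(12) = mex{3,3,2,1} = 0
G(13) = mex{0,2,3,0} = 1
G(14) = mex{1,3,2,1} = 0
G(15) = mex{0,0,3,2} = 1
G(16) = mex{1,1,2,3} = 0
G(17) = mex{0,0,3,2} = 1
G(18) = mex{1,1,0,3} = 2
G(19) = mex{2,0,1,2} = 3
G(20) = mex{3,1,0,3} = 2
G(21) = mex{2,2,1,0} = 3
G(22) = mex{3,3,0,1} = 2
G(23) = mex{2,2,1,0} = 3
G_C(23) = 3.
Combined Grundy value = 2 ⊕ 0 ⊕ 3 = 1.
A winning move leaves total XOR = 0, i.e. changes one component's Grundy value g to g ⊕ X where X is the current total.
Stack A: need g' = 2⊕1 = 3. Options: 15−2→G=1, 15−4→G=0, 15−6→G=4, 15−8→G=3. Hits: 1.
Stack B: need g' = 0⊕1 = 1. Options: 26−4→G=2, 26−5→G=2, 26−6→G=1, 26−9→G=1. Hits: 2.
Stack C: need g' = 3⊕1 = 2. Options: 23−1→G=2, 23−3→G=2, 23−6→G=1, 23−9→G=0. Hits: 2.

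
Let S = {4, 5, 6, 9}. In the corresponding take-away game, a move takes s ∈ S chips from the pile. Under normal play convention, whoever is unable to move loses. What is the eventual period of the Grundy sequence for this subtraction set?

n :  0  1  2  3  4  5  6  7  8  9 10 11 12 13 14 15 16 17 18 19 20 21 22 23 24 25 26 27
G :  0  0  0  0  1  1  1  1  2  2  2  2  3  0  0  0  0  1  1  1  1  2  2  2  2  3  0  0
G(n+13) = G(n) holds for n = 0,…,8 (a full window of length max(S) = 9), so the sequence is purely periodic with period 13.

13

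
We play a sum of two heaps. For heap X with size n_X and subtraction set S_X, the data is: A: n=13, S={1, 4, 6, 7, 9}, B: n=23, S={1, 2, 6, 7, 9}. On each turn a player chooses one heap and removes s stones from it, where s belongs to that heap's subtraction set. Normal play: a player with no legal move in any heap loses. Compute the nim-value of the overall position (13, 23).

4

Heap A, S = {1, 4, 6, 7, 9}:
G(0) = 0
G(1) = mex{0} = 1
G(2) = mex{1} = 0
G(3) = mex{0} = 1
G(4) = mex{1,0} = 2
G(5) = mex{2,1} = 0
G(6) = mex{0,0,0} = 1
G(7) = mex{1,1,1,0} = 2
G(8) = mex{2,2,0,1} = 3
G(9) = mex{3,0,1,0,0} = 2
G(10) = mex{2,1,2,1,1} = 0
G(11) = mex{0,2,0,2,0} = 1
G(12) = mex{1,3,1,0,1} = 2
G(13) = mex{2,2,2,1,2} = 0
G_A(13) = 0.
Heap B, S = {1, 2, 6, 7, 9}:
n :  0  1  2  3  4  5  6  7  8  9 10 11 12 13 14 15 16 17 18 19 20 21 22 23
G :  0  1  2  0  1  2  3  4  0  1  2  0  1  2  3  4  0  1  2  0  1  2  3  4
G_B(23) = 4.
Combined Grundy value = 0 ⊕ 4 = 4.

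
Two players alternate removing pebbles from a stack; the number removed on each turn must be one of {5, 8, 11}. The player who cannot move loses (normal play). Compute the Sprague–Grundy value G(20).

G(0) = 0
G(1) = mex{} = 0
G(2) = mex{} = 0
G(3) = mex{} = 0
G(4) = mex{} = 0
G(5) = mex{0} = 1
G(6) = mex{0} = 1
G(7) = mex{0} = 1
G(8) = mex{0,0} = 1
G(9) = mex{0,0} = 1
G(10) = mex{1,0} = 2
G(11) = mex{1,0,0} = 2
G(12) = mex{1,0,0} = 2
G(13) = mex{1,1,0} = 2
G(14) = mex{1,1,0} = 2
G(15) = mex{2,1,0} = 3
G(16) = mex{2,1,1} = 0
G(17) = mex{2,1,1} = 0
G(18) = mex{2,2,1} = 0
G(19) = mex{2,2,1} = 0
G(20) = mex{3,2,1} = 0

0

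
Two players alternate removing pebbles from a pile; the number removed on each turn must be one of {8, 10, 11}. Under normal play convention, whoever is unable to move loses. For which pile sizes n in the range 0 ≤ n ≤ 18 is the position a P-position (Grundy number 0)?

0, 1, 2, 3, 4, 5, 6, 7

G(0) = 0
G(1) = mex{} = 0
G(2) = mex{} = 0
G(3) = mex{} = 0
G(4) = mex{} = 0
G(5) = mex{} = 0
G(6) = mex{} = 0
G(7) = mex{} = 0
G(8) = mex{0} = 1
G(9) = mex{0} = 1
G(10) = mex{0,0} = 1
G(11) = mex{0,0,0} = 1
G(12) = mex{0,0,0} = 1
G(13) = mex{0,0,0} = 1
G(14) = mex{0,0,0} = 1
G(15) = mex{0,0,0} = 1
G(16) = mex{1,0,0} = 2
G(17) = mex{1,0,0} = 2
G(18) = mex{1,1,0} = 2
P-positions are exactly the n with G(n) = 0.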